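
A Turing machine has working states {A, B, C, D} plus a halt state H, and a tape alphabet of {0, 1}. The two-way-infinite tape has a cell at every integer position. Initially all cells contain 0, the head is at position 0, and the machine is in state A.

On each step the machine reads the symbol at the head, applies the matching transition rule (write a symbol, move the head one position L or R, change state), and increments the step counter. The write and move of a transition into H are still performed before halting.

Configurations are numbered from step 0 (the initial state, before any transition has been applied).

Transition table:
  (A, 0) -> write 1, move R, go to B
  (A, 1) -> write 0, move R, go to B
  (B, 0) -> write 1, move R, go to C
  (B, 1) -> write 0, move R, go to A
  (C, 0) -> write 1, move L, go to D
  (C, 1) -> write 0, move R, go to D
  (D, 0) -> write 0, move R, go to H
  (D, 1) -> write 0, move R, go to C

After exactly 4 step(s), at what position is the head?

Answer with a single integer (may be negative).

Answer: 2

Derivation:
Step 1: in state A at pos 0, read 0 -> (A,0)->write 1,move R,goto B. Now: state=B, head=1, tape[-1..2]=0100 (head:   ^)
Step 2: in state B at pos 1, read 0 -> (B,0)->write 1,move R,goto C. Now: state=C, head=2, tape[-1..3]=01100 (head:    ^)
Step 3: in state C at pos 2, read 0 -> (C,0)->write 1,move L,goto D. Now: state=D, head=1, tape[-1..3]=01110 (head:   ^)
Step 4: in state D at pos 1, read 1 -> (D,1)->write 0,move R,goto C. Now: state=C, head=2, tape[-1..3]=01010 (head:    ^)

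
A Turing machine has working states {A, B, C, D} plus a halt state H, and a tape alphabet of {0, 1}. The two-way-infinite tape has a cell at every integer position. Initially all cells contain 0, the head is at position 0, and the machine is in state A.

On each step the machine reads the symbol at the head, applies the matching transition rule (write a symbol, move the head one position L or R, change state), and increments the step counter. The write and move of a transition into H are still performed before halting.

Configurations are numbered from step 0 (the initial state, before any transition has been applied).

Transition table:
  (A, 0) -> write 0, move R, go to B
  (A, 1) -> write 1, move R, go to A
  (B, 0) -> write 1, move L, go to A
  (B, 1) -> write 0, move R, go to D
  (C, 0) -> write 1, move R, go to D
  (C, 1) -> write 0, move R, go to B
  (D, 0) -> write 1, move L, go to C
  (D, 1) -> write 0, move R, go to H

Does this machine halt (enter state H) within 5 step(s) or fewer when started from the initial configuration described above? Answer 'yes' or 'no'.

Step 1: in state A at pos 0, read 0 -> (A,0)->write 0,move R,goto B. Now: state=B, head=1, tape[-1..2]=0000 (head:   ^)
Step 2: in state B at pos 1, read 0 -> (B,0)->write 1,move L,goto A. Now: state=A, head=0, tape[-1..2]=0010 (head:  ^)
Step 3: in state A at pos 0, read 0 -> (A,0)->write 0,move R,goto B. Now: state=B, head=1, tape[-1..2]=0010 (head:   ^)
Step 4: in state B at pos 1, read 1 -> (B,1)->write 0,move R,goto D. Now: state=D, head=2, tape[-1..3]=00000 (head:    ^)
Step 5: in state D at pos 2, read 0 -> (D,0)->write 1,move L,goto C. Now: state=C, head=1, tape[-1..3]=00010 (head:   ^)
After 5 step(s): state = C (not H) -> not halted within 5 -> no

Answer: no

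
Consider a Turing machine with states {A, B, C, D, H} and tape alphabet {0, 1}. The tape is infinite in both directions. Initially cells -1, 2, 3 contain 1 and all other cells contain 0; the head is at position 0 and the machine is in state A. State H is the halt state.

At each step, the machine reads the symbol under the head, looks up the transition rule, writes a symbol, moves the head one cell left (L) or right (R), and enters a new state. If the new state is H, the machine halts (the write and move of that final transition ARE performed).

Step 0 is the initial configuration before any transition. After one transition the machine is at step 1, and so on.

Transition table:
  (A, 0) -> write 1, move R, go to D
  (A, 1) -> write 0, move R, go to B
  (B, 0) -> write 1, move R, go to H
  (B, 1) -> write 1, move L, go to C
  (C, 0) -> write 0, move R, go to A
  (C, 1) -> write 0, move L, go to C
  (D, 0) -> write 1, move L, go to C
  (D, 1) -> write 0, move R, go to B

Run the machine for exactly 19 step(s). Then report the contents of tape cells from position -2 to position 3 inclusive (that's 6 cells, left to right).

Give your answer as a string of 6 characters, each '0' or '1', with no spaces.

Step 1: in state A at pos 0, read 0 -> (A,0)->write 1,move R,goto D. Now: state=D, head=1, tape[-2..4]=0110110 (head:    ^)
Step 2: in state D at pos 1, read 0 -> (D,0)->write 1,move L,goto C. Now: state=C, head=0, tape[-2..4]=0111110 (head:   ^)
Step 3: in state C at pos 0, read 1 -> (C,1)->write 0,move L,goto C. Now: state=C, head=-1, tape[-2..4]=0101110 (head:  ^)
Step 4: in state C at pos -1, read 1 -> (C,1)->write 0,move L,goto C. Now: state=C, head=-2, tape[-3..4]=00001110 (head:  ^)
Step 5: in state C at pos -2, read 0 -> (C,0)->write 0,move R,goto A. Now: state=A, head=-1, tape[-3..4]=00001110 (head:   ^)
Step 6: in state A at pos -1, read 0 -> (A,0)->write 1,move R,goto D. Now: state=D, head=0, tape[-3..4]=00101110 (head:    ^)
Step 7: in state D at pos 0, read 0 -> (D,0)->write 1,move L,goto C. Now: state=C, head=-1, tape[-3..4]=00111110 (head:   ^)
Step 8: in state C at pos -1, read 1 -> (C,1)->write 0,move L,goto C. Now: state=C, head=-2, tape[-3..4]=00011110 (head:  ^)
Step 9: in state C at pos -2, read 0 -> (C,0)->write 0,move R,goto A. Now: state=A, head=-1, tape[-3..4]=00011110 (head:   ^)
Step 10: in state A at pos -1, read 0 -> (A,0)->write 1,move R,goto D. Now: state=D, head=0, tape[-3..4]=00111110 (head:    ^)
Step 11: in state D at pos 0, read 1 -> (D,1)->write 0,move R,goto B. Now: state=B, head=1, tape[-3..4]=00101110 (head:     ^)
Step 12: in state B at pos 1, read 1 -> (B,1)->write 1,move L,goto C. Now: state=C, head=0, tape[-3..4]=00101110 (head:    ^)
Step 13: in state C at pos 0, read 0 -> (C,0)->write 0,move R,goto A. Now: state=A, head=1, tape[-3..4]=00101110 (head:     ^)
Step 14: in state A at pos 1, read 1 -> (A,1)->write 0,move R,goto B. Now: state=B, head=2, tape[-3..4]=00100110 (head:      ^)
Step 15: in state B at pos 2, read 1 -> (B,1)->write 1,move L,goto C. Now: state=C, head=1, tape[-3..4]=00100110 (head:     ^)
Step 16: in state C at pos 1, read 0 -> (C,0)->write 0,move R,goto A. Now: state=A, head=2, tape[-3..4]=00100110 (head:      ^)
Step 17: in state A at pos 2, read 1 -> (A,1)->write 0,move R,goto B. Now: state=B, head=3, tape[-3..4]=00100010 (head:       ^)
Step 18: in state B at pos 3, read 1 -> (B,1)->write 1,move L,goto C. Now: state=C, head=2, tape[-3..4]=00100010 (head:      ^)
Step 19: in state C at pos 2, read 0 -> (C,0)->write 0,move R,goto A. Now: state=A, head=3, tape[-3..4]=00100010 (head:       ^)

Answer: 010001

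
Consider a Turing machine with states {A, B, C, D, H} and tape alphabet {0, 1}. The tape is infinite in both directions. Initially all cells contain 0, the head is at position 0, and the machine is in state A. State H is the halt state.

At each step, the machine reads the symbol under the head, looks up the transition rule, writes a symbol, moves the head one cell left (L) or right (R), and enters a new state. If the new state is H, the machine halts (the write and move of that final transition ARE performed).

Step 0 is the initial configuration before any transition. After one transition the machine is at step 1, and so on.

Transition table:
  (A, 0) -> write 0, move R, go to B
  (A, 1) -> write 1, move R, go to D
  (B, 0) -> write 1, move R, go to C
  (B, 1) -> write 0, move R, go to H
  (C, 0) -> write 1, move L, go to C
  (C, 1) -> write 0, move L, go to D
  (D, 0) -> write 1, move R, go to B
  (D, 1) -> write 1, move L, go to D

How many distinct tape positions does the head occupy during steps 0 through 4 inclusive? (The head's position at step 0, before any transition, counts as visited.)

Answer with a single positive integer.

Answer: 3

Derivation:
Step 1: in state A at pos 0, read 0 -> (A,0)->write 0,move R,goto B. Now: state=B, head=1, tape[-1..2]=0000 (head:   ^)
Step 2: in state B at pos 1, read 0 -> (B,0)->write 1,move R,goto C. Now: state=C, head=2, tape[-1..3]=00100 (head:    ^)
Step 3: in state C at pos 2, read 0 -> (C,0)->write 1,move L,goto C. Now: state=C, head=1, tape[-1..3]=00110 (head:   ^)
Step 4: in state C at pos 1, read 1 -> (C,1)->write 0,move L,goto D. Now: state=D, head=0, tape[-1..3]=00010 (head:  ^)
Head positions at steps 0..4: starting at 0, distinct positions visited = {0, 1, 2} -> 3 position(s)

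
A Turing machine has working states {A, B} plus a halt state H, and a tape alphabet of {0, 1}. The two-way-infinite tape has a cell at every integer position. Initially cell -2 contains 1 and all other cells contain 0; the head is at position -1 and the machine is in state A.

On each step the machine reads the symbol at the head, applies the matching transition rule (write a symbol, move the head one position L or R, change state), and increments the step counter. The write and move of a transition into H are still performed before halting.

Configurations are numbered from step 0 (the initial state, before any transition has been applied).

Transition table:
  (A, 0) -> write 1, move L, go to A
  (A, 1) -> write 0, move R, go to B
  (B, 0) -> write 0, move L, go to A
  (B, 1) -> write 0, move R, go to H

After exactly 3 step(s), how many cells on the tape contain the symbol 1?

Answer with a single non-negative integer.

Step 1: in state A at pos -1, read 0 -> (A,0)->write 1,move L,goto A. Now: state=A, head=-2, tape[-3..0]=0110 (head:  ^)
Step 2: in state A at pos -2, read 1 -> (A,1)->write 0,move R,goto B. Now: state=B, head=-1, tape[-3..0]=0010 (head:   ^)
Step 3: in state B at pos -1, read 1 -> (B,1)->write 0,move R,goto H. Now: state=H, head=0, tape[-3..1]=00000 (head:    ^)
No cell contains 1 after step 3 -> 0 cell(s)

Answer: 0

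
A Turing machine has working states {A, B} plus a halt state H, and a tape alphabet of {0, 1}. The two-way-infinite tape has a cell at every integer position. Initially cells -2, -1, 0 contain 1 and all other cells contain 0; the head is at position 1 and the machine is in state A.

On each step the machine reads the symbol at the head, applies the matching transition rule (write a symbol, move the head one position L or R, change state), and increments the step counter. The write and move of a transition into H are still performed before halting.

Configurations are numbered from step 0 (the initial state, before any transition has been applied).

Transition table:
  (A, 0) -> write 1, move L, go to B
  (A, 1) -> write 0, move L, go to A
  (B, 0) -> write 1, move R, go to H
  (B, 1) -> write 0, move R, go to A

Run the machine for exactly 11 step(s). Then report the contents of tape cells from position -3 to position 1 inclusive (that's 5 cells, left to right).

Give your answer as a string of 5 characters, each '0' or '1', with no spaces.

Answer: 11000

Derivation:
Step 1: in state A at pos 1, read 0 -> (A,0)->write 1,move L,goto B. Now: state=B, head=0, tape[-3..2]=011110 (head:    ^)
Step 2: in state B at pos 0, read 1 -> (B,1)->write 0,move R,goto A. Now: state=A, head=1, tape[-3..2]=011010 (head:     ^)
Step 3: in state A at pos 1, read 1 -> (A,1)->write 0,move L,goto A. Now: state=A, head=0, tape[-3..2]=011000 (head:    ^)
Step 4: in state A at pos 0, read 0 -> (A,0)->write 1,move L,goto B. Now: state=B, head=-1, tape[-3..2]=011100 (head:   ^)
Step 5: in state B at pos -1, read 1 -> (B,1)->write 0,move R,goto A. Now: state=A, head=0, tape[-3..2]=010100 (head:    ^)
Step 6: in state A at pos 0, read 1 -> (A,1)->write 0,move L,goto A. Now: state=A, head=-1, tape[-3..2]=010000 (head:   ^)
Step 7: in state A at pos -1, read 0 -> (A,0)->write 1,move L,goto B. Now: state=B, head=-2, tape[-3..2]=011000 (head:  ^)
Step 8: in state B at pos -2, read 1 -> (B,1)->write 0,move R,goto A. Now: state=A, head=-1, tape[-3..2]=001000 (head:   ^)
Step 9: in state A at pos -1, read 1 -> (A,1)->write 0,move L,goto A. Now: state=A, head=-2, tape[-3..2]=000000 (head:  ^)
Step 10: in state A at pos -2, read 0 -> (A,0)->write 1,move L,goto B. Now: state=B, head=-3, tape[-4..2]=0010000 (head:  ^)
Step 11: in state B at pos -3, read 0 -> (B,0)->write 1,move R,goto H. Now: state=H, head=-2, tape[-4..2]=0110000 (head:   ^)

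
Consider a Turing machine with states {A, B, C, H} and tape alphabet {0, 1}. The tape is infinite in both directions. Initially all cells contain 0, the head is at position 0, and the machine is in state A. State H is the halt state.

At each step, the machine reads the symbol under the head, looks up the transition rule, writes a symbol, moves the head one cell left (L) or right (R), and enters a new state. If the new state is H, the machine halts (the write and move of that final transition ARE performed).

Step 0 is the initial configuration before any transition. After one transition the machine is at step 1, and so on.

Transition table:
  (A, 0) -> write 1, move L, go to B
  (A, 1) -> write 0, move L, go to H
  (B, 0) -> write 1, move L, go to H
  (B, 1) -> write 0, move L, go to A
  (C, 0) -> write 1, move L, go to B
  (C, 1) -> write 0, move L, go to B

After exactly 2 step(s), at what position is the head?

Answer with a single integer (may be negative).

Answer: -2

Derivation:
Step 1: in state A at pos 0, read 0 -> (A,0)->write 1,move L,goto B. Now: state=B, head=-1, tape[-2..1]=0010 (head:  ^)
Step 2: in state B at pos -1, read 0 -> (B,0)->write 1,move L,goto H. Now: state=H, head=-2, tape[-3..1]=00110 (head:  ^)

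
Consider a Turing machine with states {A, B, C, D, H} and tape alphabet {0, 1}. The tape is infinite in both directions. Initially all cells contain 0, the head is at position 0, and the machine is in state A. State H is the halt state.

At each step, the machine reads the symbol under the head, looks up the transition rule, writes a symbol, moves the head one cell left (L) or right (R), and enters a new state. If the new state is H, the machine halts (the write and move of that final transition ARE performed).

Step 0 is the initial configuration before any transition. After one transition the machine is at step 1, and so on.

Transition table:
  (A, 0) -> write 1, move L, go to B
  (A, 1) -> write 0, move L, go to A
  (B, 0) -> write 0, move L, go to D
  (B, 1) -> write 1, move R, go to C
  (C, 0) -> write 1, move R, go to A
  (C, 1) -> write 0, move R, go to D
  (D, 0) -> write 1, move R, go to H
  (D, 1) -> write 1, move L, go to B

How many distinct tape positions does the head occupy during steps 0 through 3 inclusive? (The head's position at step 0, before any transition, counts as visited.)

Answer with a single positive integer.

Step 1: in state A at pos 0, read 0 -> (A,0)->write 1,move L,goto B. Now: state=B, head=-1, tape[-2..1]=0010 (head:  ^)
Step 2: in state B at pos -1, read 0 -> (B,0)->write 0,move L,goto D. Now: state=D, head=-2, tape[-3..1]=00010 (head:  ^)
Step 3: in state D at pos -2, read 0 -> (D,0)->write 1,move R,goto H. Now: state=H, head=-1, tape[-3..1]=01010 (head:   ^)
Head positions at steps 0..3: starting at 0, distinct positions visited = {-2, -1, 0} -> 3 position(s)

Answer: 3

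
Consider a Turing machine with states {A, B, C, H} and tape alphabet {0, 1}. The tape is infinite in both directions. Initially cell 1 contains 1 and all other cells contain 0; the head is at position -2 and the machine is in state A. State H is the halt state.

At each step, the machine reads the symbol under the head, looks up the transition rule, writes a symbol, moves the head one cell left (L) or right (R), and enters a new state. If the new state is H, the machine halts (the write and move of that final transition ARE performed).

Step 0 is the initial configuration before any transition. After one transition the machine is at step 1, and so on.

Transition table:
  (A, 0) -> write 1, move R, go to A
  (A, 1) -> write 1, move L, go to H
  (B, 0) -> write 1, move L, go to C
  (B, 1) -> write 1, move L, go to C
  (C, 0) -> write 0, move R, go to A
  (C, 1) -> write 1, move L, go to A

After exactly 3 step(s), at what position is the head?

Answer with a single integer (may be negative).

Answer: 1

Derivation:
Step 1: in state A at pos -2, read 0 -> (A,0)->write 1,move R,goto A. Now: state=A, head=-1, tape[-3..2]=010010 (head:   ^)
Step 2: in state A at pos -1, read 0 -> (A,0)->write 1,move R,goto A. Now: state=A, head=0, tape[-3..2]=011010 (head:    ^)
Step 3: in state A at pos 0, read 0 -> (A,0)->write 1,move R,goto A. Now: state=A, head=1, tape[-3..2]=011110 (head:     ^)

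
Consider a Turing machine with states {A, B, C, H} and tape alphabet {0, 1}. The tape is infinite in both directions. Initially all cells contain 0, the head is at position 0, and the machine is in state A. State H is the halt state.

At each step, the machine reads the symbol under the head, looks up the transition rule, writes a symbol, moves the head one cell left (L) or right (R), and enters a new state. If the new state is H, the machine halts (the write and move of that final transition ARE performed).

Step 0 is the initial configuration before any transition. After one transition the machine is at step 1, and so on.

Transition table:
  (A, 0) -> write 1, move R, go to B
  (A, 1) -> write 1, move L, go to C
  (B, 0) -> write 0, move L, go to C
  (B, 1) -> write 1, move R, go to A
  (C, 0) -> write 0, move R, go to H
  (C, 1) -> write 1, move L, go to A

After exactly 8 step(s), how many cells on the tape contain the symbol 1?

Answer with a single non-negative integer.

Answer: 3

Derivation:
Step 1: in state A at pos 0, read 0 -> (A,0)->write 1,move R,goto B. Now: state=B, head=1, tape[-1..2]=0100 (head:   ^)
Step 2: in state B at pos 1, read 0 -> (B,0)->write 0,move L,goto C. Now: state=C, head=0, tape[-1..2]=0100 (head:  ^)
Step 3: in state C at pos 0, read 1 -> (C,1)->write 1,move L,goto A. Now: state=A, head=-1, tape[-2..2]=00100 (head:  ^)
Step 4: in state A at pos -1, read 0 -> (A,0)->write 1,move R,goto B. Now: state=B, head=0, tape[-2..2]=01100 (head:   ^)
Step 5: in state B at pos 0, read 1 -> (B,1)->write 1,move R,goto A. Now: state=A, head=1, tape[-2..2]=01100 (head:    ^)
Step 6: in state A at pos 1, read 0 -> (A,0)->write 1,move R,goto B. Now: state=B, head=2, tape[-2..3]=011100 (head:     ^)
Step 7: in state B at pos 2, read 0 -> (B,0)->write 0,move L,goto C. Now: state=C, head=1, tape[-2..3]=011100 (head:    ^)
Step 8: in state C at pos 1, read 1 -> (C,1)->write 1,move L,goto A. Now: state=A, head=0, tape[-2..3]=011100 (head:   ^)
Cells containing 1 after step 8: {-1, 0, 1} -> 3 cell(s)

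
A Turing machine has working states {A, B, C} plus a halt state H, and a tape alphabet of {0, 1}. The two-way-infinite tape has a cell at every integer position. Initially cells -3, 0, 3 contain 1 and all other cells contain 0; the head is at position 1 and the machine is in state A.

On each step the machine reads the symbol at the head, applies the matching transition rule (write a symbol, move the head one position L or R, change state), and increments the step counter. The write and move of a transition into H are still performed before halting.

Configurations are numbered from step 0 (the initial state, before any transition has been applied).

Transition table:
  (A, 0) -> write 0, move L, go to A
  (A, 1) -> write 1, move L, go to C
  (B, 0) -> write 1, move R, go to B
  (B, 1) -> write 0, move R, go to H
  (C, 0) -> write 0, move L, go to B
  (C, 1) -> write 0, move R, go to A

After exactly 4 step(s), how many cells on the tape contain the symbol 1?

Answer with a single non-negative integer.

Answer: 4

Derivation:
Step 1: in state A at pos 1, read 0 -> (A,0)->write 0,move L,goto A. Now: state=A, head=0, tape[-4..4]=010010010 (head:     ^)
Step 2: in state A at pos 0, read 1 -> (A,1)->write 1,move L,goto C. Now: state=C, head=-1, tape[-4..4]=010010010 (head:    ^)
Step 3: in state C at pos -1, read 0 -> (C,0)->write 0,move L,goto B. Now: state=B, head=-2, tape[-4..4]=010010010 (head:   ^)
Step 4: in state B at pos -2, read 0 -> (B,0)->write 1,move R,goto B. Now: state=B, head=-1, tape[-4..4]=011010010 (head:    ^)
Cells containing 1 after step 4: {-3, -2, 0, 3} -> 4 cell(s)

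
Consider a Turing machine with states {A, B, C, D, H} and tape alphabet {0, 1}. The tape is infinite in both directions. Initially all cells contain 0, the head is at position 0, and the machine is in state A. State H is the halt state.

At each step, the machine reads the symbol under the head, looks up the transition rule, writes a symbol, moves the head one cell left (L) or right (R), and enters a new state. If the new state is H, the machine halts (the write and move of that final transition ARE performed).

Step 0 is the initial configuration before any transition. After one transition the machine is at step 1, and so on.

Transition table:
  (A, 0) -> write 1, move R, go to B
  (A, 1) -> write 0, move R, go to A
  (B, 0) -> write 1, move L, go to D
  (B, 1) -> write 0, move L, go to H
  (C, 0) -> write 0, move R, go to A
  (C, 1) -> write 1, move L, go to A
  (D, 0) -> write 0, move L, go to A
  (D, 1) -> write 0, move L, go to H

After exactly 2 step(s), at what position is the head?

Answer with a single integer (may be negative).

Answer: 0

Derivation:
Step 1: in state A at pos 0, read 0 -> (A,0)->write 1,move R,goto B. Now: state=B, head=1, tape[-1..2]=0100 (head:   ^)
Step 2: in state B at pos 1, read 0 -> (B,0)->write 1,move L,goto D. Now: state=D, head=0, tape[-1..2]=0110 (head:  ^)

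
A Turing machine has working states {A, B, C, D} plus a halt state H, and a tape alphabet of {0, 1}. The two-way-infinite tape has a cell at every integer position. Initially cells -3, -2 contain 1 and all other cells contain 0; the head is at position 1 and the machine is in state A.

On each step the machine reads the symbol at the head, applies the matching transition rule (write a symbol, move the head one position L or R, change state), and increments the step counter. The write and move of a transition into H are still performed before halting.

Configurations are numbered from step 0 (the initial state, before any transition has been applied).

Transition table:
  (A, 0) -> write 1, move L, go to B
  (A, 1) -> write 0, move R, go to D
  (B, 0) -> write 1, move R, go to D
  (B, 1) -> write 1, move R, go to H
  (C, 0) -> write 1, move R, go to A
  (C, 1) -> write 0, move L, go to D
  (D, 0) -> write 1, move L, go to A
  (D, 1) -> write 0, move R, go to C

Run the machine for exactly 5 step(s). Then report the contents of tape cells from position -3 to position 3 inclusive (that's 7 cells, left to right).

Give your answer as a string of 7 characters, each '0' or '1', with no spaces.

Answer: 1101011

Derivation:
Step 1: in state A at pos 1, read 0 -> (A,0)->write 1,move L,goto B. Now: state=B, head=0, tape[-4..2]=0110010 (head:     ^)
Step 2: in state B at pos 0, read 0 -> (B,0)->write 1,move R,goto D. Now: state=D, head=1, tape[-4..2]=0110110 (head:      ^)
Step 3: in state D at pos 1, read 1 -> (D,1)->write 0,move R,goto C. Now: state=C, head=2, tape[-4..3]=01101000 (head:       ^)
Step 4: in state C at pos 2, read 0 -> (C,0)->write 1,move R,goto A. Now: state=A, head=3, tape[-4..4]=011010100 (head:        ^)
Step 5: in state A at pos 3, read 0 -> (A,0)->write 1,move L,goto B. Now: state=B, head=2, tape[-4..4]=011010110 (head:       ^)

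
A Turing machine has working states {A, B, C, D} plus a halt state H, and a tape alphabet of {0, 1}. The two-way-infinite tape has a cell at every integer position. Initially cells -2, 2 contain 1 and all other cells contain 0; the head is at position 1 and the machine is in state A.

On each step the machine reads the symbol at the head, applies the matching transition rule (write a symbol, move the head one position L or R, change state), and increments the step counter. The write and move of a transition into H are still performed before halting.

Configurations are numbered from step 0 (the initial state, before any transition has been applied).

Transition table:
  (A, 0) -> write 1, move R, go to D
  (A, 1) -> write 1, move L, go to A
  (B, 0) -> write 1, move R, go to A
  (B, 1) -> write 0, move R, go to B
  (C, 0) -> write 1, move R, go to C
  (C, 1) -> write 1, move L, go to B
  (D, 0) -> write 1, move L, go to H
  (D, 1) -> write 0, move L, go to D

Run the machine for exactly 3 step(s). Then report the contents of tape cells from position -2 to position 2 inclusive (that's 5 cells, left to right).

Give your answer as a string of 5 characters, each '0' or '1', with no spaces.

Answer: 10000

Derivation:
Step 1: in state A at pos 1, read 0 -> (A,0)->write 1,move R,goto D. Now: state=D, head=2, tape[-3..3]=0100110 (head:      ^)
Step 2: in state D at pos 2, read 1 -> (D,1)->write 0,move L,goto D. Now: state=D, head=1, tape[-3..3]=0100100 (head:     ^)
Step 3: in state D at pos 1, read 1 -> (D,1)->write 0,move L,goto D. Now: state=D, head=0, tape[-3..3]=0100000 (head:    ^)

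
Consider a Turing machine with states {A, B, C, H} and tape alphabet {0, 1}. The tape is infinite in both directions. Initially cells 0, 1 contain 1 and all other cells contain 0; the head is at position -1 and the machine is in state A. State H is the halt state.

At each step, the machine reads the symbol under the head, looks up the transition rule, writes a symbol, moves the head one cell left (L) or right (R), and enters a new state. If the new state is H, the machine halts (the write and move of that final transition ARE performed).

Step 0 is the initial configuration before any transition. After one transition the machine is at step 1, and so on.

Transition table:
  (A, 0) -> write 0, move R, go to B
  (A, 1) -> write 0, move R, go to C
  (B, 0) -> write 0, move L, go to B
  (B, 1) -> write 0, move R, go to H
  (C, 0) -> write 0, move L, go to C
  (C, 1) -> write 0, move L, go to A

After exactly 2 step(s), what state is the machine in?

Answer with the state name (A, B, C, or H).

Step 1: in state A at pos -1, read 0 -> (A,0)->write 0,move R,goto B. Now: state=B, head=0, tape[-2..2]=00110 (head:   ^)
Step 2: in state B at pos 0, read 1 -> (B,1)->write 0,move R,goto H. Now: state=H, head=1, tape[-2..2]=00010 (head:    ^)

Answer: H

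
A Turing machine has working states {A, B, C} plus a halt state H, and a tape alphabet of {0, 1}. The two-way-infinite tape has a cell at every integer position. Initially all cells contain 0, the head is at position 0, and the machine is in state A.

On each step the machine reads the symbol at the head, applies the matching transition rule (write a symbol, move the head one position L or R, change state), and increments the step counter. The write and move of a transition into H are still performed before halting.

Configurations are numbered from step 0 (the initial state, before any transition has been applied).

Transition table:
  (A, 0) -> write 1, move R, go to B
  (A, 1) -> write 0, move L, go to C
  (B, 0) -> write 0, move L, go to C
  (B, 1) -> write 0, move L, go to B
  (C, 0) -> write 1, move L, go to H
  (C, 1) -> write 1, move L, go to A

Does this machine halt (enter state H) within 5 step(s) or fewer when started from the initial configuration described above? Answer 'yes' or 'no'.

Step 1: in state A at pos 0, read 0 -> (A,0)->write 1,move R,goto B. Now: state=B, head=1, tape[-1..2]=0100 (head:   ^)
Step 2: in state B at pos 1, read 0 -> (B,0)->write 0,move L,goto C. Now: state=C, head=0, tape[-1..2]=0100 (head:  ^)
Step 3: in state C at pos 0, read 1 -> (C,1)->write 1,move L,goto A. Now: state=A, head=-1, tape[-2..2]=00100 (head:  ^)
Step 4: in state A at pos -1, read 0 -> (A,0)->write 1,move R,goto B. Now: state=B, head=0, tape[-2..2]=01100 (head:   ^)
Step 5: in state B at pos 0, read 1 -> (B,1)->write 0,move L,goto B. Now: state=B, head=-1, tape[-2..2]=01000 (head:  ^)
After 5 step(s): state = B (not H) -> not halted within 5 -> no

Answer: no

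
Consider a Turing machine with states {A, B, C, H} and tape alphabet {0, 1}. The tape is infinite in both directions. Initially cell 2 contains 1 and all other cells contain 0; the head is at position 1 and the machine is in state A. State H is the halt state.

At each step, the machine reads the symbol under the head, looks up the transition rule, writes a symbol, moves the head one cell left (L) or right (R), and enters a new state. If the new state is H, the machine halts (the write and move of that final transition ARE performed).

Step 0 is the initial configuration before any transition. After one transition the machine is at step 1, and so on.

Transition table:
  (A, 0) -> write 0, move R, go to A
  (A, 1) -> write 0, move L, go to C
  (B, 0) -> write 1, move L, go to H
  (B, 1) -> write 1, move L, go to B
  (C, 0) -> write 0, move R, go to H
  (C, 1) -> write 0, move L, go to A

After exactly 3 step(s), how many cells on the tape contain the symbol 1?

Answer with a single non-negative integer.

Answer: 0

Derivation:
Step 1: in state A at pos 1, read 0 -> (A,0)->write 0,move R,goto A. Now: state=A, head=2, tape[0..3]=0010 (head:   ^)
Step 2: in state A at pos 2, read 1 -> (A,1)->write 0,move L,goto C. Now: state=C, head=1, tape[0..3]=0000 (head:  ^)
Step 3: in state C at pos 1, read 0 -> (C,0)->write 0,move R,goto H. Now: state=H, head=2, tape[0..3]=0000 (head:   ^)
No cell contains 1 after step 3 -> 0 cell(s)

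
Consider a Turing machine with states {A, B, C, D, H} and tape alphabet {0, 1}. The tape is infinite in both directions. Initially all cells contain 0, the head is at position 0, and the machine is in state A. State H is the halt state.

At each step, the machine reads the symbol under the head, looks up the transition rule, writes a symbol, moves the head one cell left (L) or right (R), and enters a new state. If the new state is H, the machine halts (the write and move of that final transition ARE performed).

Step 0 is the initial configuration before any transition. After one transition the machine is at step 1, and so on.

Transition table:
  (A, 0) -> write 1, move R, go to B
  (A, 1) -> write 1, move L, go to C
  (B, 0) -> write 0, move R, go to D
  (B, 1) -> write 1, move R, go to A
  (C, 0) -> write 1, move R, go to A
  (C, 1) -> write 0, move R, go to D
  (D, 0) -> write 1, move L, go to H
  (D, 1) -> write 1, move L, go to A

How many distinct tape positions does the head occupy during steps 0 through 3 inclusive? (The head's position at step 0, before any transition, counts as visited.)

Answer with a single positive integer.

Step 1: in state A at pos 0, read 0 -> (A,0)->write 1,move R,goto B. Now: state=B, head=1, tape[-1..2]=0100 (head:   ^)
Step 2: in state B at pos 1, read 0 -> (B,0)->write 0,move R,goto D. Now: state=D, head=2, tape[-1..3]=01000 (head:    ^)
Step 3: in state D at pos 2, read 0 -> (D,0)->write 1,move L,goto H. Now: state=H, head=1, tape[-1..3]=01010 (head:   ^)
Head positions at steps 0..3: starting at 0, distinct positions visited = {0, 1, 2} -> 3 position(s)

Answer: 3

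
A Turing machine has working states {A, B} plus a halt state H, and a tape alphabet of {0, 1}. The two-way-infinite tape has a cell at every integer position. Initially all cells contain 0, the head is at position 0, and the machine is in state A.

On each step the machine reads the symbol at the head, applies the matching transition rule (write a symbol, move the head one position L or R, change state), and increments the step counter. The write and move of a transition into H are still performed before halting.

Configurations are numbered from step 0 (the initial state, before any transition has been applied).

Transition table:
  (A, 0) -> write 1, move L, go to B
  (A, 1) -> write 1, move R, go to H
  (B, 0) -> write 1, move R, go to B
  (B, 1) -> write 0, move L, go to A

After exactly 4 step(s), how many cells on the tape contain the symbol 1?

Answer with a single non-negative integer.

Answer: 1

Derivation:
Step 1: in state A at pos 0, read 0 -> (A,0)->write 1,move L,goto B. Now: state=B, head=-1, tape[-2..1]=0010 (head:  ^)
Step 2: in state B at pos -1, read 0 -> (B,0)->write 1,move R,goto B. Now: state=B, head=0, tape[-2..1]=0110 (head:   ^)
Step 3: in state B at pos 0, read 1 -> (B,1)->write 0,move L,goto A. Now: state=A, head=-1, tape[-2..1]=0100 (head:  ^)
Step 4: in state A at pos -1, read 1 -> (A,1)->write 1,move R,goto H. Now: state=H, head=0, tape[-2..1]=0100 (head:   ^)
Cells containing 1 after step 4: {-1} -> 1 cell(s)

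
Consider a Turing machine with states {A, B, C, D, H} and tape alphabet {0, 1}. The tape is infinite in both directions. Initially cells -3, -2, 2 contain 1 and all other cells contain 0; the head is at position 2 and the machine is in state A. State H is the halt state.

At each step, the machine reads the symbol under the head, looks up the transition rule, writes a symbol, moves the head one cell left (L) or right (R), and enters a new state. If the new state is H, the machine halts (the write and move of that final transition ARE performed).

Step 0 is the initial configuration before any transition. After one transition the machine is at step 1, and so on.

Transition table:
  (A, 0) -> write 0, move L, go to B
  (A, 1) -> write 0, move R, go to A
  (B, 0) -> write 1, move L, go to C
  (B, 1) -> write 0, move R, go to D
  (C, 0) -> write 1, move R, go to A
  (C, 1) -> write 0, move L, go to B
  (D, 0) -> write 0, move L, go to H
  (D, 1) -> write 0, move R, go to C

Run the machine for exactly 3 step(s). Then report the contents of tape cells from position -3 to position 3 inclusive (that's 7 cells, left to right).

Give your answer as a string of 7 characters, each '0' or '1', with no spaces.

Answer: 1100010

Derivation:
Step 1: in state A at pos 2, read 1 -> (A,1)->write 0,move R,goto A. Now: state=A, head=3, tape[-4..4]=011000000 (head:        ^)
Step 2: in state A at pos 3, read 0 -> (A,0)->write 0,move L,goto B. Now: state=B, head=2, tape[-4..4]=011000000 (head:       ^)
Step 3: in state B at pos 2, read 0 -> (B,0)->write 1,move L,goto C. Now: state=C, head=1, tape[-4..4]=011000100 (head:      ^)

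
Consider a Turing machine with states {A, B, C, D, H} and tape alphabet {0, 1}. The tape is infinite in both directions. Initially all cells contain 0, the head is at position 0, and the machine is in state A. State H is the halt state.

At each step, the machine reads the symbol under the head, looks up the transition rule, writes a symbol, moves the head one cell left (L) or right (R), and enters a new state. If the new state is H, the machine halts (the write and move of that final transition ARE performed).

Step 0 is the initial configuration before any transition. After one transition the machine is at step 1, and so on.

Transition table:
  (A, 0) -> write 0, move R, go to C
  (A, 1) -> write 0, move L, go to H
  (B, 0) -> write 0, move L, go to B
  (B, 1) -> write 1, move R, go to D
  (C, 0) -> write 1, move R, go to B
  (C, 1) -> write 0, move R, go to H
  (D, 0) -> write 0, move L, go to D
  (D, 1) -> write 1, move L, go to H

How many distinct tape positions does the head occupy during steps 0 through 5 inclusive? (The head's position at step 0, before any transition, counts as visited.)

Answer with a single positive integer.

Step 1: in state A at pos 0, read 0 -> (A,0)->write 0,move R,goto C. Now: state=C, head=1, tape[-1..2]=0000 (head:   ^)
Step 2: in state C at pos 1, read 0 -> (C,0)->write 1,move R,goto B. Now: state=B, head=2, tape[-1..3]=00100 (head:    ^)
Step 3: in state B at pos 2, read 0 -> (B,0)->write 0,move L,goto B. Now: state=B, head=1, tape[-1..3]=00100 (head:   ^)
Step 4: in state B at pos 1, read 1 -> (B,1)->write 1,move R,goto D. Now: state=D, head=2, tape[-1..3]=00100 (head:    ^)
Step 5: in state D at pos 2, read 0 -> (D,0)->write 0,move L,goto D. Now: state=D, head=1, tape[-1..3]=00100 (head:   ^)
Head positions at steps 0..5: starting at 0, distinct positions visited = {0, 1, 2} -> 3 position(s)

Answer: 3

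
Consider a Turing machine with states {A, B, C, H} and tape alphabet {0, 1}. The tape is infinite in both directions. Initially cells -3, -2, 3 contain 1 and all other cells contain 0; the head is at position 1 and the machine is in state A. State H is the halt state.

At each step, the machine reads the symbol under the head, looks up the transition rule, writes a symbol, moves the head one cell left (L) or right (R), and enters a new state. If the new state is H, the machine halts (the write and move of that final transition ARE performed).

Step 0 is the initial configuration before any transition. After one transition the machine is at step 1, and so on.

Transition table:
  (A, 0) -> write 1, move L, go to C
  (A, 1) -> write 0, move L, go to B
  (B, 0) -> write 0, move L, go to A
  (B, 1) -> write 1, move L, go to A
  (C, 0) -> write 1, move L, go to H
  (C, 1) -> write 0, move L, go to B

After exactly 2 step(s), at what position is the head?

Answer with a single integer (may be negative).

Answer: -1

Derivation:
Step 1: in state A at pos 1, read 0 -> (A,0)->write 1,move L,goto C. Now: state=C, head=0, tape[-4..4]=011001010 (head:     ^)
Step 2: in state C at pos 0, read 0 -> (C,0)->write 1,move L,goto H. Now: state=H, head=-1, tape[-4..4]=011011010 (head:    ^)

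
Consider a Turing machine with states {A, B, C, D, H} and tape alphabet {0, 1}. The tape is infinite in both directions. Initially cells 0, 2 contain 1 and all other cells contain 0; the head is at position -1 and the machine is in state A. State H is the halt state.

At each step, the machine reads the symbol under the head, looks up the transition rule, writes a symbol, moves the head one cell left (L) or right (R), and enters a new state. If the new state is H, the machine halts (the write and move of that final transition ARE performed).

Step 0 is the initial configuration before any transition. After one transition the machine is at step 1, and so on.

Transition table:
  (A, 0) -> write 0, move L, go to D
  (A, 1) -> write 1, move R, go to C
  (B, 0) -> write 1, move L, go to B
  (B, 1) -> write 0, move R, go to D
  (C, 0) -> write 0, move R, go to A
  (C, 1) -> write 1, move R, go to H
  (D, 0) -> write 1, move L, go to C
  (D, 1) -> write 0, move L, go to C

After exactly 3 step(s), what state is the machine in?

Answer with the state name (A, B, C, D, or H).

Answer: A

Derivation:
Step 1: in state A at pos -1, read 0 -> (A,0)->write 0,move L,goto D. Now: state=D, head=-2, tape[-3..3]=0001010 (head:  ^)
Step 2: in state D at pos -2, read 0 -> (D,0)->write 1,move L,goto C. Now: state=C, head=-3, tape[-4..3]=00101010 (head:  ^)
Step 3: in state C at pos -3, read 0 -> (C,0)->write 0,move R,goto A. Now: state=A, head=-2, tape[-4..3]=00101010 (head:   ^)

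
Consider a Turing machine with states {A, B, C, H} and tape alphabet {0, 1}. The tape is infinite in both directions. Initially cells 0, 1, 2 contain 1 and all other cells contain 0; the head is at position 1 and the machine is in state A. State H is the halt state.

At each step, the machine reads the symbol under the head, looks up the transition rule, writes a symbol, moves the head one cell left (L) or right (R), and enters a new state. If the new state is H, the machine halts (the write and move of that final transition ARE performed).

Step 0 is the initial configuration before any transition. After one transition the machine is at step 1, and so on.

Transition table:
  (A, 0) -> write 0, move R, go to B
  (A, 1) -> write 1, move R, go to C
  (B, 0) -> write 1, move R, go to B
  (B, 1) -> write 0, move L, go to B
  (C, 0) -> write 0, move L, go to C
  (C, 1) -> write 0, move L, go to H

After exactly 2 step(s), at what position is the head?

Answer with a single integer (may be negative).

Answer: 1

Derivation:
Step 1: in state A at pos 1, read 1 -> (A,1)->write 1,move R,goto C. Now: state=C, head=2, tape[-1..3]=01110 (head:    ^)
Step 2: in state C at pos 2, read 1 -> (C,1)->write 0,move L,goto H. Now: state=H, head=1, tape[-1..3]=01100 (head:   ^)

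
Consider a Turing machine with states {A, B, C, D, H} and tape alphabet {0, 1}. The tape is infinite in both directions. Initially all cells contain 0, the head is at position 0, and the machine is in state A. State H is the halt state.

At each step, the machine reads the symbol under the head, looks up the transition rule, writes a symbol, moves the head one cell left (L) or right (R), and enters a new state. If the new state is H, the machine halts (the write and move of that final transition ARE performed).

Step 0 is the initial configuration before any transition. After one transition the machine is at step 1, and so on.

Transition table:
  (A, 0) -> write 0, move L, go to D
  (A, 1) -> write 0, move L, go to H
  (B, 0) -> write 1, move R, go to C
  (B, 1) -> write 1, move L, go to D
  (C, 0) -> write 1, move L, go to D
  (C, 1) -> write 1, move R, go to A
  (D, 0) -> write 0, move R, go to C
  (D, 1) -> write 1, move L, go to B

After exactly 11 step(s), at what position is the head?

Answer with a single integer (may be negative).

Step 1: in state A at pos 0, read 0 -> (A,0)->write 0,move L,goto D. Now: state=D, head=-1, tape[-2..1]=0000 (head:  ^)
Step 2: in state D at pos -1, read 0 -> (D,0)->write 0,move R,goto C. Now: state=C, head=0, tape[-2..1]=0000 (head:   ^)
Step 3: in state C at pos 0, read 0 -> (C,0)->write 1,move L,goto D. Now: state=D, head=-1, tape[-2..1]=0010 (head:  ^)
Step 4: in state D at pos -1, read 0 -> (D,0)->write 0,move R,goto C. Now: state=C, head=0, tape[-2..1]=0010 (head:   ^)
Step 5: in state C at pos 0, read 1 -> (C,1)->write 1,move R,goto A. Now: state=A, head=1, tape[-2..2]=00100 (head:    ^)
Step 6: in state A at pos 1, read 0 -> (A,0)->write 0,move L,goto D. Now: state=D, head=0, tape[-2..2]=00100 (head:   ^)
Step 7: in state D at pos 0, read 1 -> (D,1)->write 1,move L,goto B. Now: state=B, head=-1, tape[-2..2]=00100 (head:  ^)
Step 8: in state B at pos -1, read 0 -> (B,0)->write 1,move R,goto C. Now: state=C, head=0, tape[-2..2]=01100 (head:   ^)
Step 9: in state C at pos 0, read 1 -> (C,1)->write 1,move R,goto A. Now: state=A, head=1, tape[-2..2]=01100 (head:    ^)
Step 10: in state A at pos 1, read 0 -> (A,0)->write 0,move L,goto D. Now: state=D, head=0, tape[-2..2]=01100 (head:   ^)
Step 11: in state D at pos 0, read 1 -> (D,1)->write 1,move L,goto B. Now: state=B, head=-1, tape[-2..2]=01100 (head:  ^)

Answer: -1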